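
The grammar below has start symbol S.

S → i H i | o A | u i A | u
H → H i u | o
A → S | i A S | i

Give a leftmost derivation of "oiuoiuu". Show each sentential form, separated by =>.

S=>oA=>oiAS=>oiSS=>oiuS=>oiuoA=>oiuoiAS=>oiuoiSS=>oiuoiuS=>oiuoiuu

S => oA   [S → o A]
oA => oiAS   [A → i A S]
oiAS => oiSS   [A → S]
oiSS => oiuS   [S → u]
oiuS => oiuoA   [S → o A]
oiuoA => oiuoiAS   [A → i A S]
oiuoiAS => oiuoiSS   [A → S]
oiuoiSS => oiuoiuS   [S → u]
oiuoiuS => oiuoiuu   [S → u]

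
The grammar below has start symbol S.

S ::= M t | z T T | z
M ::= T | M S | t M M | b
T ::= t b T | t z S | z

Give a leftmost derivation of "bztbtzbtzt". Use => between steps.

S => Mt   [S ::= M t]
Mt => MSt   [M ::= M S]
MSt => bSt   [M ::= b]
bSt => bzTTt   [S ::= z T T]
bzTTt => bztbTTt   [T ::= t b T]
bztbTTt => bztbtzSTt   [T ::= t z S]
bztbtzSTt => bztbtzMtTt   [S ::= M t]
bztbtzMtTt => bztbtzbtTt   [M ::= b]
bztbtzbtTt => bztbtzbtzt   [T ::= z]

S=>Mt=>MSt=>bSt=>bzTTt=>bztbTTt=>bztbtzSTt=>bztbtzMtTt=>bztbtzbtTt=>bztbtzbtzt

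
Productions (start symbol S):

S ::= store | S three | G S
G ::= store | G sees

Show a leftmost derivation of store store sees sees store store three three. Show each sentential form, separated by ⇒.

S ⇒ G S ⇒ store S ⇒ store G S ⇒ store G sees S ⇒ store G sees sees S ⇒ store store sees sees S ⇒ store store sees sees S three ⇒ store store sees sees G S three ⇒ store store sees sees store S three ⇒ store store sees sees store S three three ⇒ store store sees sees store store three three

S ⇒ G S   [S ::= G S]
G S ⇒ store S   [G ::= store]
store S ⇒ store G S   [S ::= G S]
store G S ⇒ store G sees S   [G ::= G sees]
store G sees S ⇒ store G sees sees S   [G ::= G sees]
store G sees sees S ⇒ store store sees sees S   [G ::= store]
store store sees sees S ⇒ store store sees sees S three   [S ::= S three]
store store sees sees S three ⇒ store store sees sees G S three   [S ::= G S]
store store sees sees G S three ⇒ store store sees sees store S three   [G ::= store]
store store sees sees store S three ⇒ store store sees sees store S three three   [S ::= S three]
store store sees sees store S three three ⇒ store store sees sees store store three three   [S ::= store]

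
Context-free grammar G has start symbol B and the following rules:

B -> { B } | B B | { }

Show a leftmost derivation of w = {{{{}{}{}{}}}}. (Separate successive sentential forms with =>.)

B => {B} => {{B}} => {{{B}}} => {{{BB}}} => {{{BBB}}} => {{{BBBB}}} => {{{{}BBB}}} => {{{{}{}BB}}} => {{{{}{}{}B}}} => {{{{}{}{}{}}}}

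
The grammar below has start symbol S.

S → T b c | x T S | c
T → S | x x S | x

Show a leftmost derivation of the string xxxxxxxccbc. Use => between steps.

S => Tbc   [S → T b c]
Tbc => xxSbc   [T → x x S]
xxSbc => xxxTSbc   [S → x T S]
xxxTSbc => xxxxSbc   [T → x]
xxxxSbc => xxxxxTSbc   [S → x T S]
xxxxxTSbc => xxxxxxxSSbc   [T → x x S]
xxxxxxxSSbc => xxxxxxxcSbc   [S → c]
xxxxxxxcSbc => xxxxxxxccbc   [S → c]

S => Tbc => xxSbc => xxxTSbc => xxxxSbc => xxxxxTSbc => xxxxxxxSSbc => xxxxxxxcSbc => xxxxxxxccbc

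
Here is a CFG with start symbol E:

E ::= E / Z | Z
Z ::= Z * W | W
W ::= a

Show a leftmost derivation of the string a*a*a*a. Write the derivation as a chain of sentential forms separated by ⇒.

E⇒Z⇒Z*W⇒Z*W*W⇒Z*W*W*W⇒W*W*W*W⇒a*W*W*W⇒a*a*W*W⇒a*a*a*W⇒a*a*a*a

E ⇒ Z   [E ::= Z]
Z ⇒ Z*W   [Z ::= Z * W]
Z*W ⇒ Z*W*W   [Z ::= Z * W]
Z*W*W ⇒ Z*W*W*W   [Z ::= Z * W]
Z*W*W*W ⇒ W*W*W*W   [Z ::= W]
W*W*W*W ⇒ a*W*W*W   [W ::= a]
a*W*W*W ⇒ a*a*W*W   [W ::= a]
a*a*W*W ⇒ a*a*a*W   [W ::= a]
a*a*a*W ⇒ a*a*a*a   [W ::= a]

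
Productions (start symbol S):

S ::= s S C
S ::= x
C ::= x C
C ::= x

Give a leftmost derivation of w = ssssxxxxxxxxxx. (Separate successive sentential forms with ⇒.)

S ⇒ sSC   [S ::= s S C]
sSC ⇒ ssSCC   [S ::= s S C]
ssSCC ⇒ sssSCCC   [S ::= s S C]
sssSCCC ⇒ ssssSCCCC   [S ::= s S C]
ssssSCCCC ⇒ ssssxCCCC   [S ::= x]
ssssxCCCC ⇒ ssssxxCCCC   [C ::= x C]
ssssxxCCCC ⇒ ssssxxxCCCC   [C ::= x C]
ssssxxxCCCC ⇒ ssssxxxxCCCC   [C ::= x C]
ssssxxxxCCCC ⇒ ssssxxxxxCCCC   [C ::= x C]
ssssxxxxxCCCC ⇒ ssssxxxxxxCCC   [C ::= x]
ssssxxxxxxCCC ⇒ ssssxxxxxxxCC   [C ::= x]
ssssxxxxxxxCC ⇒ ssssxxxxxxxxC   [C ::= x]
ssssxxxxxxxxC ⇒ ssssxxxxxxxxxC   [C ::= x C]
ssssxxxxxxxxxC ⇒ ssssxxxxxxxxxx   [C ::= x]

S⇒sSC⇒ssSCC⇒sssSCCC⇒ssssSCCCC⇒ssssxCCCC⇒ssssxxCCCC⇒ssssxxxCCCC⇒ssssxxxxCCCC⇒ssssxxxxxCCCC⇒ssssxxxxxxCCC⇒ssssxxxxxxxCC⇒ssssxxxxxxxxC⇒ssssxxxxxxxxxC⇒ssssxxxxxxxxxx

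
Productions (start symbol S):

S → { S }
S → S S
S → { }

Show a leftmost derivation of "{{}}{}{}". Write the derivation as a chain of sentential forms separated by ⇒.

S ⇒ SS   [S → S S]
SS ⇒ {S}S   [S → { S }]
{S}S ⇒ {{}}S   [S → { }]
{{}}S ⇒ {{}}SS   [S → S S]
{{}}SS ⇒ {{}}{}S   [S → { }]
{{}}{}S ⇒ {{}}{}{}   [S → { }]

S ⇒ SS ⇒ {S}S ⇒ {{}}S ⇒ {{}}SS ⇒ {{}}{}S ⇒ {{}}{}{}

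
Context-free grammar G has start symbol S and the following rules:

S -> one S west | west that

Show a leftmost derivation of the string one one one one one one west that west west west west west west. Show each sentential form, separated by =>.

S => one S west => one one S west west => one one one S west west west => one one one one S west west west west => one one one one one S west west west west west => one one one one one one S west west west west west west => one one one one one one west that west west west west west west

S => one S west   [S -> one S west]
one S west => one one S west west   [S -> one S west]
one one S west west => one one one S west west west   [S -> one S west]
one one one S west west west => one one one one S west west west west   [S -> one S west]
one one one one S west west west west => one one one one one S west west west west west   [S -> one S west]
one one one one one S west west west west west => one one one one one one S west west west west west west   [S -> one S west]
one one one one one one S west west west west west west => one one one one one one west that west west west west west west   [S -> west that]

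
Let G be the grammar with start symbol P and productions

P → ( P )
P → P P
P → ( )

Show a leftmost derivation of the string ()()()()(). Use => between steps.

P => PP   [P → P P]
PP => PPP   [P → P P]
PPP => PPPP   [P → P P]
PPPP => PPPPP   [P → P P]
PPPPP => ()PPPP   [P → ( )]
()PPPP => ()()PPP   [P → ( )]
()()PPP => ()()()PP   [P → ( )]
()()()PP => ()()()()P   [P → ( )]
()()()()P => ()()()()()   [P → ( )]

P => PP => PPP => PPPP => PPPPP => ()PPPP => ()()PPP => ()()()PP => ()()()()P => ()()()()()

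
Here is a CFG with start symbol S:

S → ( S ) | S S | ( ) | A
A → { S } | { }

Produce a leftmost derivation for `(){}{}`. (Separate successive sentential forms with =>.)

S=>SS=>SSS=>()SS=>()AS=>(){}S=>(){}A=>(){}{}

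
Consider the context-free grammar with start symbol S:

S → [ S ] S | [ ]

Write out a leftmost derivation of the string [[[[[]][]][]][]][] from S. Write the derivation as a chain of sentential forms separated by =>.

S => [S]S => [[S]S]S => [[[S]S]S]S => [[[[S]S]S]S]S => [[[[[]]S]S]S]S => [[[[[]][]]S]S]S => [[[[[]][]][]]S]S => [[[[[]][]][]][]]S => [[[[[]][]][]][]][]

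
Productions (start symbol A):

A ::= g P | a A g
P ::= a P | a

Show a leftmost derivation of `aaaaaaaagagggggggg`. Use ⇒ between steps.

A ⇒ aAg ⇒ aaAgg ⇒ aaaAggg ⇒ aaaaAgggg ⇒ aaaaaAggggg ⇒ aaaaaaAgggggg ⇒ aaaaaaaAggggggg ⇒ aaaaaaaaAgggggggg ⇒ aaaaaaaagPgggggggg ⇒ aaaaaaaagagggggggg

A ⇒ aAg   [A ::= a A g]
aAg ⇒ aaAgg   [A ::= a A g]
aaAgg ⇒ aaaAggg   [A ::= a A g]
aaaAggg ⇒ aaaaAgggg   [A ::= a A g]
aaaaAgggg ⇒ aaaaaAggggg   [A ::= a A g]
aaaaaAggggg ⇒ aaaaaaAgggggg   [A ::= a A g]
aaaaaaAgggggg ⇒ aaaaaaaAggggggg   [A ::= a A g]
aaaaaaaAggggggg ⇒ aaaaaaaaAgggggggg   [A ::= a A g]
aaaaaaaaAgggggggg ⇒ aaaaaaaagPgggggggg   [A ::= g P]
aaaaaaaagPgggggggg ⇒ aaaaaaaagagggggggg   [P ::= a]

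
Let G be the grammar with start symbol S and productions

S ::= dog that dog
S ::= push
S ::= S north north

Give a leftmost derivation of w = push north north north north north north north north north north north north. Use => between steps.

S => S north north => S north north north north => S north north north north north north => S north north north north north north north north => S north north north north north north north north north north => S north north north north north north north north north north north north => push north north north north north north north north north north north north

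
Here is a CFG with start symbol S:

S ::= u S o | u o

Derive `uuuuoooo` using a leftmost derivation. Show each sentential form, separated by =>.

S => uSo => uuSoo => uuuSooo => uuuuoooo

S => uSo   [S ::= u S o]
uSo => uuSoo   [S ::= u S o]
uuSoo => uuuSooo   [S ::= u S o]
uuuSooo => uuuuoooo   [S ::= u o]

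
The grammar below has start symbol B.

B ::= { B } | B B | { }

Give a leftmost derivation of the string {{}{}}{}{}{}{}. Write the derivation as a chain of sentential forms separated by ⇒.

B⇒BB⇒BBB⇒BBBB⇒BBBBB⇒{B}BBBB⇒{BB}BBBB⇒{{}B}BBBB⇒{{}{}}BBBB⇒{{}{}}{}BBB⇒{{}{}}{}{}BB⇒{{}{}}{}{}{}B⇒{{}{}}{}{}{}{}

B ⇒ BB   [B ::= B B]
BB ⇒ BBB   [B ::= B B]
BBB ⇒ BBBB   [B ::= B B]
BBBB ⇒ BBBBB   [B ::= B B]
BBBBB ⇒ {B}BBBB   [B ::= { B }]
{B}BBBB ⇒ {BB}BBBB   [B ::= B B]
{BB}BBBB ⇒ {{}B}BBBB   [B ::= { }]
{{}B}BBBB ⇒ {{}{}}BBBB   [B ::= { }]
{{}{}}BBBB ⇒ {{}{}}{}BBB   [B ::= { }]
{{}{}}{}BBB ⇒ {{}{}}{}{}BB   [B ::= { }]
{{}{}}{}{}BB ⇒ {{}{}}{}{}{}B   [B ::= { }]
{{}{}}{}{}{}B ⇒ {{}{}}{}{}{}{}   [B ::= { }]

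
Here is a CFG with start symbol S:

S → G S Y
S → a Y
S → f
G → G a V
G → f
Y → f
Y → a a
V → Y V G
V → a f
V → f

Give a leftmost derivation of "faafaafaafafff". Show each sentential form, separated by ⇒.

S⇒GSY⇒GaVSY⇒GaVaVSY⇒GaVaVaVSY⇒GaVaVaVaVSY⇒faVaVaVaVSY⇒faafaVaVaVSY⇒faafaafaVaVSY⇒faafaafaafaVSY⇒faafaafaafafSY⇒faafaafaafaffY⇒faafaafaafafff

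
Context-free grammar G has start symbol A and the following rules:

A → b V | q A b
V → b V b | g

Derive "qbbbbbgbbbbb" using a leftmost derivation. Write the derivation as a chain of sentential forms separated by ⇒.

A ⇒ qAb ⇒ qbVb ⇒ qbbVbb ⇒ qbbbVbbb ⇒ qbbbbVbbbb ⇒ qbbbbbVbbbbb ⇒ qbbbbbgbbbbb

A ⇒ qAb   [A → q A b]
qAb ⇒ qbVb   [A → b V]
qbVb ⇒ qbbVbb   [V → b V b]
qbbVbb ⇒ qbbbVbbb   [V → b V b]
qbbbVbbb ⇒ qbbbbVbbbb   [V → b V b]
qbbbbVbbbb ⇒ qbbbbbVbbbbb   [V → b V b]
qbbbbbVbbbbb ⇒ qbbbbbgbbbbb   [V → g]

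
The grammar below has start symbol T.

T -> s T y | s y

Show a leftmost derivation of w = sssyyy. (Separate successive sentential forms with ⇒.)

T ⇒ sTy ⇒ ssTyy ⇒ sssyyy

T ⇒ sTy   [T -> s T y]
sTy ⇒ ssTyy   [T -> s T y]
ssTyy ⇒ sssyyy   [T -> s y]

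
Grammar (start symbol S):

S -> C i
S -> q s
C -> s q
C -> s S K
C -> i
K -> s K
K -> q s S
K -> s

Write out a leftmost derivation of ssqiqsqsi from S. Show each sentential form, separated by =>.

S=>Ci=>sSKi=>sCiKi=>ssqiKi=>ssqiqsSi=>ssqiqsqsi

S => Ci   [S -> C i]
Ci => sSKi   [C -> s S K]
sSKi => sCiKi   [S -> C i]
sCiKi => ssqiKi   [C -> s q]
ssqiKi => ssqiqsSi   [K -> q s S]
ssqiqsSi => ssqiqsqsi   [S -> q s]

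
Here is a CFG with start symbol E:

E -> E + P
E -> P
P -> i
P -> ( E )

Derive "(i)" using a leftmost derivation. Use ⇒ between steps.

E ⇒ P ⇒ (E) ⇒ (P) ⇒ (i)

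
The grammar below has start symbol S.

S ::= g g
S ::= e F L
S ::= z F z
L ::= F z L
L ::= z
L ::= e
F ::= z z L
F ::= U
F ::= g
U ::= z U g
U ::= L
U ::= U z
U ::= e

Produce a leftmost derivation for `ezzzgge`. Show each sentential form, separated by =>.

S=>eFL=>eUL=>ezUgL=>ezzUggL=>ezzLggL=>ezzzggL=>ezzzgge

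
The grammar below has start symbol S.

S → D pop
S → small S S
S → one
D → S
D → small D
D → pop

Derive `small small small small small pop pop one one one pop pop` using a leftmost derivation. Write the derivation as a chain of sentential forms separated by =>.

S => D pop => small D pop => small S pop => small D pop pop => small S pop pop => small small S S pop pop => small small small S S S pop pop => small small small small S S S S pop pop => small small small small D pop S S S pop pop => small small small small small D pop S S S pop pop => small small small small small pop pop S S S pop pop => small small small small small pop pop one S S pop pop => small small small small small pop pop one one S pop pop => small small small small small pop pop one one one pop pop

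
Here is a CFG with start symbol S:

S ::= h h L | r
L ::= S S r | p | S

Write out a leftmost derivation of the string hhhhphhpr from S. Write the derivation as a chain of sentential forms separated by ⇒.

S ⇒ hhL ⇒ hhSSr ⇒ hhhhLSr ⇒ hhhhpSr ⇒ hhhhphhLr ⇒ hhhhphhpr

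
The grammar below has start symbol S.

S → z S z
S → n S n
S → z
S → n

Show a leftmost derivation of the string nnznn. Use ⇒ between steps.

S ⇒ nSn ⇒ nnSnn ⇒ nnznn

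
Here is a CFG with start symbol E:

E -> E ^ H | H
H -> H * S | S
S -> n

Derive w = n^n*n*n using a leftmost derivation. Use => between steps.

E => E^H => H^H => S^H => n^H => n^H*S => n^H*S*S => n^S*S*S => n^n*S*S => n^n*n*S => n^n*n*n

E => E^H   [E -> E ^ H]
E^H => H^H   [E -> H]
H^H => S^H   [H -> S]
S^H => n^H   [S -> n]
n^H => n^H*S   [H -> H * S]
n^H*S => n^H*S*S   [H -> H * S]
n^H*S*S => n^S*S*S   [H -> S]
n^S*S*S => n^n*S*S   [S -> n]
n^n*S*S => n^n*n*S   [S -> n]
n^n*n*S => n^n*n*n   [S -> n]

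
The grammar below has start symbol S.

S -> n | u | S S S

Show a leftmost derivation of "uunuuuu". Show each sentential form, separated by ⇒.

S ⇒ SSS ⇒ SSSSS ⇒ SSSSSSS ⇒ uSSSSSS ⇒ uuSSSSS ⇒ uunSSSS ⇒ uunuSSS ⇒ uunuuSS ⇒ uunuuuS ⇒ uunuuuu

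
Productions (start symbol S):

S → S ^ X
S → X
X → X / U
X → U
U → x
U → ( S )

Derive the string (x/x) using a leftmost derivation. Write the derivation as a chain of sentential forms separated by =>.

S => X   [S → X]
X => U   [X → U]
U => (S)   [U → ( S )]
(S) => (X)   [S → X]
(X) => (X/U)   [X → X / U]
(X/U) => (U/U)   [X → U]
(U/U) => (x/U)   [U → x]
(x/U) => (x/x)   [U → x]

S => X => U => (S) => (X) => (X/U) => (U/U) => (x/U) => (x/x)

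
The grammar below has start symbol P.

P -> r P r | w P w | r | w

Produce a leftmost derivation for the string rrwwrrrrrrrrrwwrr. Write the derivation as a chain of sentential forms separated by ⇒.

P⇒rPr⇒rrPrr⇒rrwPwrr⇒rrwwPwwrr⇒rrwwrPrwwrr⇒rrwwrrPrrwwrr⇒rrwwrrrPrrrwwrr⇒rrwwrrrrPrrrrwwrr⇒rrwwrrrrrrrrrwwrr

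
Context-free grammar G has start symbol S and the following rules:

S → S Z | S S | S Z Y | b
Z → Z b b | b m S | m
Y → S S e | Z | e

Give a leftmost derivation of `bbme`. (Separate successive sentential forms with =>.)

S => SZY => SSZY => bSZY => bbZY => bbmY => bbme

S => SZY   [S → S Z Y]
SZY => SSZY   [S → S S]
SSZY => bSZY   [S → b]
bSZY => bbZY   [S → b]
bbZY => bbmY   [Z → m]
bbmY => bbme   [Y → e]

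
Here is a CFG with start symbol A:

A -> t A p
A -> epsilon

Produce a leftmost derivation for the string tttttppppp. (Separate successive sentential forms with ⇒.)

A ⇒ tAp   [A -> t A p]
tAp ⇒ ttApp   [A -> t A p]
ttApp ⇒ tttAppp   [A -> t A p]
tttAppp ⇒ ttttApppp   [A -> t A p]
ttttApppp ⇒ tttttAppppp   [A -> t A p]
tttttAppppp ⇒ tttttppppp   [A -> epsilon]

A ⇒ tAp ⇒ ttApp ⇒ tttAppp ⇒ ttttApppp ⇒ tttttAppppp ⇒ tttttppppp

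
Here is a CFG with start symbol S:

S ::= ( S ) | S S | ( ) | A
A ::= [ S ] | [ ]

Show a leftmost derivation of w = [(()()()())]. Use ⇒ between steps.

S ⇒ A   [S ::= A]
A ⇒ [S]   [A ::= [ S ]]
[S] ⇒ [(S)]   [S ::= ( S )]
[(S)] ⇒ [(SS)]   [S ::= S S]
[(SS)] ⇒ [(SSS)]   [S ::= S S]
[(SSS)] ⇒ [(SSSS)]   [S ::= S S]
[(SSSS)] ⇒ [(()SSS)]   [S ::= ( )]
[(()SSS)] ⇒ [(()()SS)]   [S ::= ( )]
[(()()SS)] ⇒ [(()()()S)]   [S ::= ( )]
[(()()()S)] ⇒ [(()()()())]   [S ::= ( )]

S⇒A⇒[S]⇒[(S)]⇒[(SS)]⇒[(SSS)]⇒[(SSSS)]⇒[(()SSS)]⇒[(()()SS)]⇒[(()()()S)]⇒[(()()()())]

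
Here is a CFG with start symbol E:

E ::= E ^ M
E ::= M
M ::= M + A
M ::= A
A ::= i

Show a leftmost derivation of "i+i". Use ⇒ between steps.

E ⇒ M ⇒ M+A ⇒ A+A ⇒ i+A ⇒ i+i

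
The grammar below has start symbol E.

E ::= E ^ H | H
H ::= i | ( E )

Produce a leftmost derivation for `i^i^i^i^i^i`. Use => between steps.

E=>E^H=>E^H^H=>E^H^H^H=>E^H^H^H^H=>E^H^H^H^H^H=>H^H^H^H^H^H=>i^H^H^H^H^H=>i^i^H^H^H^H=>i^i^i^H^H^H=>i^i^i^i^H^H=>i^i^i^i^i^H=>i^i^i^i^i^i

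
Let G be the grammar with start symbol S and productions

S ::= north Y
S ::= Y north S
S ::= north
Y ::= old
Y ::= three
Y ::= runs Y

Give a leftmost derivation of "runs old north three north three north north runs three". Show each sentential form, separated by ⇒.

S ⇒ Y north S   [S ::= Y north S]
Y north S ⇒ runs Y north S   [Y ::= runs Y]
runs Y north S ⇒ runs old north S   [Y ::= old]
runs old north S ⇒ runs old north Y north S   [S ::= Y north S]
runs old north Y north S ⇒ runs old north three north S   [Y ::= three]
runs old north three north S ⇒ runs old north three north Y north S   [S ::= Y north S]
runs old north three north Y north S ⇒ runs old north three north three north S   [Y ::= three]
runs old north three north three north S ⇒ runs old north three north three north north Y   [S ::= north Y]
runs old north three north three north north Y ⇒ runs old north three north three north north runs Y   [Y ::= runs Y]
runs old north three north three north north runs Y ⇒ runs old north three north three north north runs three   [Y ::= three]

S ⇒ Y north S ⇒ runs Y north S ⇒ runs old north S ⇒ runs old north Y north S ⇒ runs old north three north S ⇒ runs old north three north Y north S ⇒ runs old north three north three north S ⇒ runs old north three north three north north Y ⇒ runs old north three north three north north runs Y ⇒ runs old north three north three north north runs three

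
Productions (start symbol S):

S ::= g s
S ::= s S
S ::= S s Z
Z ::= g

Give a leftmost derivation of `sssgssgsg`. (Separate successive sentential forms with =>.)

S => SsZ => sSsZ => sSsZsZ => ssSsZsZ => sssSsZsZ => sssgssZsZ => sssgssgsZ => sssgssgsg

S => SsZ   [S ::= S s Z]
SsZ => sSsZ   [S ::= s S]
sSsZ => sSsZsZ   [S ::= S s Z]
sSsZsZ => ssSsZsZ   [S ::= s S]
ssSsZsZ => sssSsZsZ   [S ::= s S]
sssSsZsZ => sssgssZsZ   [S ::= g s]
sssgssZsZ => sssgssgsZ   [Z ::= g]
sssgssgsZ => sssgssgsg   [Z ::= g]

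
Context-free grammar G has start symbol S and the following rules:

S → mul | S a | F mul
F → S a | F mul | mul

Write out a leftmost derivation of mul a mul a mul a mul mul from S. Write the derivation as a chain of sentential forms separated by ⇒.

S ⇒ F mul ⇒ F mul mul ⇒ S a mul mul ⇒ F mul a mul mul ⇒ S a mul a mul mul ⇒ F mul a mul a mul mul ⇒ S a mul a mul a mul mul ⇒ mul a mul a mul a mul mul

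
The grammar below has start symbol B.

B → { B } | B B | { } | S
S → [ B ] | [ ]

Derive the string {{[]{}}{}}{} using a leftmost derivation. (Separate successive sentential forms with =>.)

B => BB   [B → B B]
BB => {B}B   [B → { B }]
{B}B => {BB}B   [B → B B]
{BB}B => {{B}B}B   [B → { B }]
{{B}B}B => {{BB}B}B   [B → B B]
{{BB}B}B => {{SB}B}B   [B → S]
{{SB}B}B => {{[]B}B}B   [S → [ ]]
{{[]B}B}B => {{[]{}}B}B   [B → { }]
{{[]{}}B}B => {{[]{}}{}}B   [B → { }]
{{[]{}}{}}B => {{[]{}}{}}{}   [B → { }]

B=>BB=>{B}B=>{BB}B=>{{B}B}B=>{{BB}B}B=>{{SB}B}B=>{{[]B}B}B=>{{[]{}}B}B=>{{[]{}}{}}B=>{{[]{}}{}}{}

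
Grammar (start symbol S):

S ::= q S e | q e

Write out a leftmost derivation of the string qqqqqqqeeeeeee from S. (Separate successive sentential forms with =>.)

S => qSe => qqSee => qqqSeee => qqqqSeeee => qqqqqSeeeee => qqqqqqSeeeeee => qqqqqqqeeeeeee

S => qSe   [S ::= q S e]
qSe => qqSee   [S ::= q S e]
qqSee => qqqSeee   [S ::= q S e]
qqqSeee => qqqqSeeee   [S ::= q S e]
qqqqSeeee => qqqqqSeeeee   [S ::= q S e]
qqqqqSeeeee => qqqqqqSeeeeee   [S ::= q S e]
qqqqqqSeeeeee => qqqqqqqeeeeeee   [S ::= q e]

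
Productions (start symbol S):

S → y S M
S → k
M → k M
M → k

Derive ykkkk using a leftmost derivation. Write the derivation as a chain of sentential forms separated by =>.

S => ySM   [S → y S M]
ySM => ykM   [S → k]
ykM => ykkM   [M → k M]
ykkM => ykkkM   [M → k M]
ykkkM => ykkkk   [M → k]

S=>ySM=>ykM=>ykkM=>ykkkM=>ykkkk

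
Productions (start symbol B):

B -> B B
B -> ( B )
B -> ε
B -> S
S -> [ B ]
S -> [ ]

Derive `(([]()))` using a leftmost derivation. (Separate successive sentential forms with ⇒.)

B ⇒ (B) ⇒ ((B)) ⇒ ((BB)) ⇒ ((BBB)) ⇒ ((SBB)) ⇒ (([]BB)) ⇒ (([](B)B)) ⇒ (([]()B)) ⇒ (([]()))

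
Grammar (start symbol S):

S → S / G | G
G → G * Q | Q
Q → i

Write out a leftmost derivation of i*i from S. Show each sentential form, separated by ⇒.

S ⇒ G ⇒ G*Q ⇒ Q*Q ⇒ i*Q ⇒ i*i

S ⇒ G   [S → G]
G ⇒ G*Q   [G → G * Q]
G*Q ⇒ Q*Q   [G → Q]
Q*Q ⇒ i*Q   [Q → i]
i*Q ⇒ i*i   [Q → i]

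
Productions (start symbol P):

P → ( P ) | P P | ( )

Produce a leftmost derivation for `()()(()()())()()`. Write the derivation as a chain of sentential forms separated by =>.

P => PP   [P → P P]
PP => ()P   [P → ( )]
()P => ()PP   [P → P P]
()PP => ()()P   [P → ( )]
()()P => ()()PP   [P → P P]
()()PP => ()()PPP   [P → P P]
()()PPP => ()()(P)PP   [P → ( P )]
()()(P)PP => ()()(PP)PP   [P → P P]
()()(PP)PP => ()()(PPP)PP   [P → P P]
()()(PPP)PP => ()()(()PP)PP   [P → ( )]
()()(()PP)PP => ()()(()()P)PP   [P → ( )]
()()(()()P)PP => ()()(()()())PP   [P → ( )]
()()(()()())PP => ()()(()()())()P   [P → ( )]
()()(()()())()P => ()()(()()())()()   [P → ( )]

P=>PP=>()P=>()PP=>()()P=>()()PP=>()()PPP=>()()(P)PP=>()()(PP)PP=>()()(PPP)PP=>()()(()PP)PP=>()()(()()P)PP=>()()(()()())PP=>()()(()()())()P=>()()(()()())()()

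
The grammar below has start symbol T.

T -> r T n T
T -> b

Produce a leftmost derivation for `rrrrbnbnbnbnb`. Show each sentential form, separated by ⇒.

T ⇒ rTnT ⇒ rrTnTnT ⇒ rrrTnTnTnT ⇒ rrrrTnTnTnTnT ⇒ rrrrbnTnTnTnT ⇒ rrrrbnbnTnTnT ⇒ rrrrbnbnbnTnT ⇒ rrrrbnbnbnbnT ⇒ rrrrbnbnbnbnb

T ⇒ rTnT   [T -> r T n T]
rTnT ⇒ rrTnTnT   [T -> r T n T]
rrTnTnT ⇒ rrrTnTnTnT   [T -> r T n T]
rrrTnTnTnT ⇒ rrrrTnTnTnTnT   [T -> r T n T]
rrrrTnTnTnTnT ⇒ rrrrbnTnTnTnT   [T -> b]
rrrrbnTnTnTnT ⇒ rrrrbnbnTnTnT   [T -> b]
rrrrbnbnTnTnT ⇒ rrrrbnbnbnTnT   [T -> b]
rrrrbnbnbnTnT ⇒ rrrrbnbnbnbnT   [T -> b]
rrrrbnbnbnbnT ⇒ rrrrbnbnbnbnb   [T -> b]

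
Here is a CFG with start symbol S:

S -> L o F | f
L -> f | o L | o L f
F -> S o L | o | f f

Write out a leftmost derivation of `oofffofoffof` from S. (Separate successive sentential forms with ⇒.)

S⇒LoF⇒oLfoF⇒ooLffoF⇒oofffoF⇒oofffoSoL⇒oofffoLoFoL⇒oofffofoFoL⇒oofffofoffoL⇒oofffofoffof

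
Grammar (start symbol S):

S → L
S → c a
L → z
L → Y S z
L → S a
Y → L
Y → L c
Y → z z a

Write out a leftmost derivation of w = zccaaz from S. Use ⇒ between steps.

S ⇒ L ⇒ YSz ⇒ LcSz ⇒ zcSz ⇒ zcLz ⇒ zcSaz ⇒ zccaaz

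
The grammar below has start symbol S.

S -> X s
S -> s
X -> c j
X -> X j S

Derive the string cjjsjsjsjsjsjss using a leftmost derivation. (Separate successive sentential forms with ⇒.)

S ⇒ Xs   [S -> X s]
Xs ⇒ XjSs   [X -> X j S]
XjSs ⇒ XjSjSs   [X -> X j S]
XjSjSs ⇒ XjSjSjSs   [X -> X j S]
XjSjSjSs ⇒ XjSjSjSjSs   [X -> X j S]
XjSjSjSjSs ⇒ XjSjSjSjSjSs   [X -> X j S]
XjSjSjSjSjSs ⇒ XjSjSjSjSjSjSs   [X -> X j S]
XjSjSjSjSjSjSs ⇒ cjjSjSjSjSjSjSs   [X -> c j]
cjjSjSjSjSjSjSs ⇒ cjjsjSjSjSjSjSs   [S -> s]
cjjsjSjSjSjSjSs ⇒ cjjsjsjSjSjSjSs   [S -> s]
cjjsjsjSjSjSjSs ⇒ cjjsjsjsjSjSjSs   [S -> s]
cjjsjsjsjSjSjSs ⇒ cjjsjsjsjsjSjSs   [S -> s]
cjjsjsjsjsjSjSs ⇒ cjjsjsjsjsjsjSs   [S -> s]
cjjsjsjsjsjsjSs ⇒ cjjsjsjsjsjsjss   [S -> s]

S ⇒ Xs ⇒ XjSs ⇒ XjSjSs ⇒ XjSjSjSs ⇒ XjSjSjSjSs ⇒ XjSjSjSjSjSs ⇒ XjSjSjSjSjSjSs ⇒ cjjSjSjSjSjSjSs ⇒ cjjsjSjSjSjSjSs ⇒ cjjsjsjSjSjSjSs ⇒ cjjsjsjsjSjSjSs ⇒ cjjsjsjsjsjSjSs ⇒ cjjsjsjsjsjsjSs ⇒ cjjsjsjsjsjsjss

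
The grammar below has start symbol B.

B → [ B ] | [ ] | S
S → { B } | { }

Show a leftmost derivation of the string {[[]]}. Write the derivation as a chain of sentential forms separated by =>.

B => S => {B} => {[B]} => {[[]]}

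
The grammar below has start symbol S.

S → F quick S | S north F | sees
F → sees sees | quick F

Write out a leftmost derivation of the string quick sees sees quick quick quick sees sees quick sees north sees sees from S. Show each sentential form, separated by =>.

S => S north F => F quick S north F => quick F quick S north F => quick sees sees quick S north F => quick sees sees quick F quick S north F => quick sees sees quick quick F quick S north F => quick sees sees quick quick quick F quick S north F => quick sees sees quick quick quick sees sees quick S north F => quick sees sees quick quick quick sees sees quick sees north F => quick sees sees quick quick quick sees sees quick sees north sees sees

S => S north F   [S → S north F]
S north F => F quick S north F   [S → F quick S]
F quick S north F => quick F quick S north F   [F → quick F]
quick F quick S north F => quick sees sees quick S north F   [F → sees sees]
quick sees sees quick S north F => quick sees sees quick F quick S north F   [S → F quick S]
quick sees sees quick F quick S north F => quick sees sees quick quick F quick S north F   [F → quick F]
quick sees sees quick quick F quick S north F => quick sees sees quick quick quick F quick S north F   [F → quick F]
quick sees sees quick quick quick F quick S north F => quick sees sees quick quick quick sees sees quick S north F   [F → sees sees]
quick sees sees quick quick quick sees sees quick S north F => quick sees sees quick quick quick sees sees quick sees north F   [S → sees]
quick sees sees quick quick quick sees sees quick sees north F => quick sees sees quick quick quick sees sees quick sees north sees sees   [F → sees sees]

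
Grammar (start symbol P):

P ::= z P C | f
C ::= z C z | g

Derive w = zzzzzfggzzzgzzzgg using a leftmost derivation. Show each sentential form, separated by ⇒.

P ⇒ zPC ⇒ zzPCC ⇒ zzzPCCC ⇒ zzzzPCCCC ⇒ zzzzzPCCCCC ⇒ zzzzzfCCCCC ⇒ zzzzzfgCCCC ⇒ zzzzzfggCCC ⇒ zzzzzfggzCzCC ⇒ zzzzzfggzzCzzCC ⇒ zzzzzfggzzzCzzzCC ⇒ zzzzzfggzzzgzzzCC ⇒ zzzzzfggzzzgzzzgC ⇒ zzzzzfggzzzgzzzgg

P ⇒ zPC   [P ::= z P C]
zPC ⇒ zzPCC   [P ::= z P C]
zzPCC ⇒ zzzPCCC   [P ::= z P C]
zzzPCCC ⇒ zzzzPCCCC   [P ::= z P C]
zzzzPCCCC ⇒ zzzzzPCCCCC   [P ::= z P C]
zzzzzPCCCCC ⇒ zzzzzfCCCCC   [P ::= f]
zzzzzfCCCCC ⇒ zzzzzfgCCCC   [C ::= g]
zzzzzfgCCCC ⇒ zzzzzfggCCC   [C ::= g]
zzzzzfggCCC ⇒ zzzzzfggzCzCC   [C ::= z C z]
zzzzzfggzCzCC ⇒ zzzzzfggzzCzzCC   [C ::= z C z]
zzzzzfggzzCzzCC ⇒ zzzzzfggzzzCzzzCC   [C ::= z C z]
zzzzzfggzzzCzzzCC ⇒ zzzzzfggzzzgzzzCC   [C ::= g]
zzzzzfggzzzgzzzCC ⇒ zzzzzfggzzzgzzzgC   [C ::= g]
zzzzzfggzzzgzzzgC ⇒ zzzzzfggzzzgzzzgg   [C ::= g]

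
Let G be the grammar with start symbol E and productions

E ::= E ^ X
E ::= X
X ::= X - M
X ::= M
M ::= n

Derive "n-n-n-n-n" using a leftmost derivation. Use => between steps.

E => X   [E ::= X]
X => X-M   [X ::= X - M]
X-M => X-M-M   [X ::= X - M]
X-M-M => X-M-M-M   [X ::= X - M]
X-M-M-M => X-M-M-M-M   [X ::= X - M]
X-M-M-M-M => M-M-M-M-M   [X ::= M]
M-M-M-M-M => n-M-M-M-M   [M ::= n]
n-M-M-M-M => n-n-M-M-M   [M ::= n]
n-n-M-M-M => n-n-n-M-M   [M ::= n]
n-n-n-M-M => n-n-n-n-M   [M ::= n]
n-n-n-n-M => n-n-n-n-n   [M ::= n]

E => X => X-M => X-M-M => X-M-M-M => X-M-M-M-M => M-M-M-M-M => n-M-M-M-M => n-n-M-M-M => n-n-n-M-M => n-n-n-n-M => n-n-n-n-n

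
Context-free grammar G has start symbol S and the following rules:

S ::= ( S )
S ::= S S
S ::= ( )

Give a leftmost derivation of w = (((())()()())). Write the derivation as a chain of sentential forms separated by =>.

S=>(S)=>((S))=>((SS))=>((SSS))=>((SSSS))=>(((S)SSS))=>(((())SSS))=>(((())()SS))=>(((())()()S))=>(((())()()()))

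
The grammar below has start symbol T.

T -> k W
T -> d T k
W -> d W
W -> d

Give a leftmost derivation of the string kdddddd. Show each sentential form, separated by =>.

T => kW   [T -> k W]
kW => kdW   [W -> d W]
kdW => kddW   [W -> d W]
kddW => kdddW   [W -> d W]
kdddW => kddddW   [W -> d W]
kddddW => kdddddW   [W -> d W]
kdddddW => kdddddd   [W -> d]

T => kW => kdW => kddW => kdddW => kddddW => kdddddW => kdddddd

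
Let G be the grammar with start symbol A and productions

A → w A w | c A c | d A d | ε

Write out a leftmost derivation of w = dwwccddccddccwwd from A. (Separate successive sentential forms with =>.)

A=>dAd=>dwAwd=>dwwAwwd=>dwwcAcwwd=>dwwccAccwwd=>dwwccdAdccwwd=>dwwccddAddccwwd=>dwwccddcAcddccwwd=>dwwccddccddccwwd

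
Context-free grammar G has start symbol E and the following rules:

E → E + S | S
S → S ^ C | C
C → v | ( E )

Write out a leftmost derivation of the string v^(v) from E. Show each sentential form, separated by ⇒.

E ⇒ S   [E → S]
S ⇒ S^C   [S → S ^ C]
S^C ⇒ C^C   [S → C]
C^C ⇒ v^C   [C → v]
v^C ⇒ v^(E)   [C → ( E )]
v^(E) ⇒ v^(S)   [E → S]
v^(S) ⇒ v^(C)   [S → C]
v^(C) ⇒ v^(v)   [C → v]

E ⇒ S ⇒ S^C ⇒ C^C ⇒ v^C ⇒ v^(E) ⇒ v^(S) ⇒ v^(C) ⇒ v^(v)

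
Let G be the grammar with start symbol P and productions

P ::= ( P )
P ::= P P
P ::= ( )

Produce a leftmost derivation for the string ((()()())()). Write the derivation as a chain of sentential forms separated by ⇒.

P⇒(P)⇒(PP)⇒((P)P)⇒((PP)P)⇒((PPP)P)⇒((()PP)P)⇒((()()P)P)⇒((()()())P)⇒((()()())())

P ⇒ (P)   [P ::= ( P )]
(P) ⇒ (PP)   [P ::= P P]
(PP) ⇒ ((P)P)   [P ::= ( P )]
((P)P) ⇒ ((PP)P)   [P ::= P P]
((PP)P) ⇒ ((PPP)P)   [P ::= P P]
((PPP)P) ⇒ ((()PP)P)   [P ::= ( )]
((()PP)P) ⇒ ((()()P)P)   [P ::= ( )]
((()()P)P) ⇒ ((()()())P)   [P ::= ( )]
((()()())P) ⇒ ((()()())())   [P ::= ( )]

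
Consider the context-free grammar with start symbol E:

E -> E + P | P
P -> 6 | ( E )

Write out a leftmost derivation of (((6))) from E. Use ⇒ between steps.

E ⇒ P ⇒ (E) ⇒ (P) ⇒ ((E)) ⇒ ((P)) ⇒ (((E))) ⇒ (((P))) ⇒ (((6)))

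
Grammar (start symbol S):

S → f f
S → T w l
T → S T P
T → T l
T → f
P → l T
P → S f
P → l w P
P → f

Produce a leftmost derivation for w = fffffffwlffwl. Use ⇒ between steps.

S ⇒ Twl   [S → T w l]
Twl ⇒ STPwl   [T → S T P]
STPwl ⇒ TwlTPwl   [S → T w l]
TwlTPwl ⇒ STPwlTPwl   [T → S T P]
STPwlTPwl ⇒ ffTPwlTPwl   [S → f f]
ffTPwlTPwl ⇒ ffSTPPwlTPwl   [T → S T P]
ffSTPPwlTPwl ⇒ ffffTPPwlTPwl   [S → f f]
ffffTPPwlTPwl ⇒ fffffPPwlTPwl   [T → f]
fffffPPwlTPwl ⇒ ffffffPwlTPwl   [P → f]
ffffffPwlTPwl ⇒ fffffffwlTPwl   [P → f]
fffffffwlTPwl ⇒ fffffffwlfPwl   [T → f]
fffffffwlfPwl ⇒ fffffffwlffwl   [P → f]

S⇒Twl⇒STPwl⇒TwlTPwl⇒STPwlTPwl⇒ffTPwlTPwl⇒ffSTPPwlTPwl⇒ffffTPPwlTPwl⇒fffffPPwlTPwl⇒ffffffPwlTPwl⇒fffffffwlTPwl⇒fffffffwlfPwl⇒fffffffwlffwl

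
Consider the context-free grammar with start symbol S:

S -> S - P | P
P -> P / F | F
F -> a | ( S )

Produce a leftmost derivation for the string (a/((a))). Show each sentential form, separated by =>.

S => P => F => (S) => (P) => (P/F) => (F/F) => (a/F) => (a/(S)) => (a/(P)) => (a/(F)) => (a/((S))) => (a/((P))) => (a/((F))) => (a/((a)))

S => P   [S -> P]
P => F   [P -> F]
F => (S)   [F -> ( S )]
(S) => (P)   [S -> P]
(P) => (P/F)   [P -> P / F]
(P/F) => (F/F)   [P -> F]
(F/F) => (a/F)   [F -> a]
(a/F) => (a/(S))   [F -> ( S )]
(a/(S)) => (a/(P))   [S -> P]
(a/(P)) => (a/(F))   [P -> F]
(a/(F)) => (a/((S)))   [F -> ( S )]
(a/((S))) => (a/((P)))   [S -> P]
(a/((P))) => (a/((F)))   [P -> F]
(a/((F))) => (a/((a)))   [F -> a]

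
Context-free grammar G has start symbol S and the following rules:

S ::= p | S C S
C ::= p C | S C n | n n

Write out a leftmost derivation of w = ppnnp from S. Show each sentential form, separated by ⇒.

S ⇒ SCS ⇒ pCS ⇒ ppCS ⇒ ppnnS ⇒ ppnnp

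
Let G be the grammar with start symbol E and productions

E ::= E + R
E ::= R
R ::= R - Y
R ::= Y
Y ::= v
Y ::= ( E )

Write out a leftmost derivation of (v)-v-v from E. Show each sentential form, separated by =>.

E=>R=>R-Y=>R-Y-Y=>Y-Y-Y=>(E)-Y-Y=>(R)-Y-Y=>(Y)-Y-Y=>(v)-Y-Y=>(v)-v-Y=>(v)-v-v

E => R   [E ::= R]
R => R-Y   [R ::= R - Y]
R-Y => R-Y-Y   [R ::= R - Y]
R-Y-Y => Y-Y-Y   [R ::= Y]
Y-Y-Y => (E)-Y-Y   [Y ::= ( E )]
(E)-Y-Y => (R)-Y-Y   [E ::= R]
(R)-Y-Y => (Y)-Y-Y   [R ::= Y]
(Y)-Y-Y => (v)-Y-Y   [Y ::= v]
(v)-Y-Y => (v)-v-Y   [Y ::= v]
(v)-v-Y => (v)-v-v   [Y ::= v]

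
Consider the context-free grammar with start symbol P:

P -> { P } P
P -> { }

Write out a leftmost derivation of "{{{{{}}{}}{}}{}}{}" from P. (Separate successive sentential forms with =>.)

P => {P}P   [P -> { P } P]
{P}P => {{P}P}P   [P -> { P } P]
{{P}P}P => {{{P}P}P}P   [P -> { P } P]
{{{P}P}P}P => {{{{P}P}P}P}P   [P -> { P } P]
{{{{P}P}P}P}P => {{{{{}}P}P}P}P   [P -> { }]
{{{{{}}P}P}P}P => {{{{{}}{}}P}P}P   [P -> { }]
{{{{{}}{}}P}P}P => {{{{{}}{}}{}}P}P   [P -> { }]
{{{{{}}{}}{}}P}P => {{{{{}}{}}{}}{}}P   [P -> { }]
{{{{{}}{}}{}}{}}P => {{{{{}}{}}{}}{}}{}   [P -> { }]

P=>{P}P=>{{P}P}P=>{{{P}P}P}P=>{{{{P}P}P}P}P=>{{{{{}}P}P}P}P=>{{{{{}}{}}P}P}P=>{{{{{}}{}}{}}P}P=>{{{{{}}{}}{}}{}}P=>{{{{{}}{}}{}}{}}{}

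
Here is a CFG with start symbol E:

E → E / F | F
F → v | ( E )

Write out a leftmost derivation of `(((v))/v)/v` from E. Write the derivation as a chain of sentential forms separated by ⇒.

E ⇒ E/F ⇒ F/F ⇒ (E)/F ⇒ (E/F)/F ⇒ (F/F)/F ⇒ ((E)/F)/F ⇒ ((F)/F)/F ⇒ (((E))/F)/F ⇒ (((F))/F)/F ⇒ (((v))/F)/F ⇒ (((v))/v)/F ⇒ (((v))/v)/v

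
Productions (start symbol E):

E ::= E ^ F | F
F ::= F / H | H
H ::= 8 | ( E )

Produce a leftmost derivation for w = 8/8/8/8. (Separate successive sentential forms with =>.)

E => F => F/H => F/H/H => F/H/H/H => H/H/H/H => 8/H/H/H => 8/8/H/H => 8/8/8/H => 8/8/8/8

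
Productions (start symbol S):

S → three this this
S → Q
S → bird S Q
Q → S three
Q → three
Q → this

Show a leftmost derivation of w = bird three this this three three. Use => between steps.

S => Q   [S → Q]
Q => S three   [Q → S three]
S three => bird S Q three   [S → bird S Q]
bird S Q three => bird three this this Q three   [S → three this this]
bird three this this Q three => bird three this this three three   [Q → three]

S => Q => S three => bird S Q three => bird three this this Q three => bird three this this three three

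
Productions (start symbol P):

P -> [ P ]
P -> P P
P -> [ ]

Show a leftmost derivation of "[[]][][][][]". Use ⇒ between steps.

P ⇒ PP   [P -> P P]
PP ⇒ PPP   [P -> P P]
PPP ⇒ PPPP   [P -> P P]
PPPP ⇒ [P]PPP   [P -> [ P ]]
[P]PPP ⇒ [[]]PPP   [P -> [ ]]
[[]]PPP ⇒ [[]]PPPP   [P -> P P]
[[]]PPPP ⇒ [[]][]PPP   [P -> [ ]]
[[]][]PPP ⇒ [[]][][]PP   [P -> [ ]]
[[]][][]PP ⇒ [[]][][][]P   [P -> [ ]]
[[]][][][]P ⇒ [[]][][][][]   [P -> [ ]]

P ⇒ PP ⇒ PPP ⇒ PPPP ⇒ [P]PPP ⇒ [[]]PPP ⇒ [[]]PPPP ⇒ [[]][]PPP ⇒ [[]][][]PP ⇒ [[]][][][]P ⇒ [[]][][][][]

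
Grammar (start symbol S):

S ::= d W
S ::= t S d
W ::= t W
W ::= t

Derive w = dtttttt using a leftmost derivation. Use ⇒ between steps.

S ⇒ dW   [S ::= d W]
dW ⇒ dtW   [W ::= t W]
dtW ⇒ dttW   [W ::= t W]
dttW ⇒ dtttW   [W ::= t W]
dtttW ⇒ dttttW   [W ::= t W]
dttttW ⇒ dtttttW   [W ::= t W]
dtttttW ⇒ dtttttt   [W ::= t]

S ⇒ dW ⇒ dtW ⇒ dttW ⇒ dtttW ⇒ dttttW ⇒ dtttttW ⇒ dtttttt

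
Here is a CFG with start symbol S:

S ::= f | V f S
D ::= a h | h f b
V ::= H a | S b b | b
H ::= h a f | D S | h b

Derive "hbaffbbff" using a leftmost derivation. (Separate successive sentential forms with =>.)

S => VfS => SbbfS => VfSbbfS => HafSbbfS => hbafSbbfS => hbaffbbfS => hbaffbbff

S => VfS   [S ::= V f S]
VfS => SbbfS   [V ::= S b b]
SbbfS => VfSbbfS   [S ::= V f S]
VfSbbfS => HafSbbfS   [V ::= H a]
HafSbbfS => hbafSbbfS   [H ::= h b]
hbafSbbfS => hbaffbbfS   [S ::= f]
hbaffbbfS => hbaffbbff   [S ::= f]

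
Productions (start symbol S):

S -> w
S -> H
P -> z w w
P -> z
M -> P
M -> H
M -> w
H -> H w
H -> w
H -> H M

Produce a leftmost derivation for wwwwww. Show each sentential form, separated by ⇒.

S ⇒ H   [S -> H]
H ⇒ HM   [H -> H M]
HM ⇒ HwM   [H -> H w]
HwM ⇒ wwM   [H -> w]
wwM ⇒ wwH   [M -> H]
wwH ⇒ wwHw   [H -> H w]
wwHw ⇒ wwHww   [H -> H w]
wwHww ⇒ wwHMww   [H -> H M]
wwHMww ⇒ wwwMww   [H -> w]
wwwMww ⇒ wwwwww   [M -> w]

S ⇒ H ⇒ HM ⇒ HwM ⇒ wwM ⇒ wwH ⇒ wwHw ⇒ wwHww ⇒ wwHMww ⇒ wwwMww ⇒ wwwwww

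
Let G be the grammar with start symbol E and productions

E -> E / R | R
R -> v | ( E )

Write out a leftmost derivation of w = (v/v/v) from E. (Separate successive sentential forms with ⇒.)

E⇒R⇒(E)⇒(E/R)⇒(E/R/R)⇒(R/R/R)⇒(v/R/R)⇒(v/v/R)⇒(v/v/v)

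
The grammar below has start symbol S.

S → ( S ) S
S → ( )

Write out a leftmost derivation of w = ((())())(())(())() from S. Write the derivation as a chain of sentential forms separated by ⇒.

S ⇒ (S)S   [S → ( S ) S]
(S)S ⇒ ((S)S)S   [S → ( S ) S]
((S)S)S ⇒ ((())S)S   [S → ( )]
((())S)S ⇒ ((())())S   [S → ( )]
((())())S ⇒ ((())())(S)S   [S → ( S ) S]
((())())(S)S ⇒ ((())())(())S   [S → ( )]
((())())(())S ⇒ ((())())(())(S)S   [S → ( S ) S]
((())())(())(S)S ⇒ ((())())(())(())S   [S → ( )]
((())())(())(())S ⇒ ((())())(())(())()   [S → ( )]

S⇒(S)S⇒((S)S)S⇒((())S)S⇒((())())S⇒((())())(S)S⇒((())())(())S⇒((())())(())(S)S⇒((())())(())(())S⇒((())())(())(())()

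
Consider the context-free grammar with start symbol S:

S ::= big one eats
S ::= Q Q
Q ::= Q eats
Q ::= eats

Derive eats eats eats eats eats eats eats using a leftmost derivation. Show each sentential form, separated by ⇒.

S ⇒ Q Q   [S ::= Q Q]
Q Q ⇒ Q eats Q   [Q ::= Q eats]
Q eats Q ⇒ Q eats eats Q   [Q ::= Q eats]
Q eats eats Q ⇒ Q eats eats eats Q   [Q ::= Q eats]
Q eats eats eats Q ⇒ eats eats eats eats Q   [Q ::= eats]
eats eats eats eats Q ⇒ eats eats eats eats Q eats   [Q ::= Q eats]
eats eats eats eats Q eats ⇒ eats eats eats eats Q eats eats   [Q ::= Q eats]
eats eats eats eats Q eats eats ⇒ eats eats eats eats eats eats eats   [Q ::= eats]

S ⇒ Q Q ⇒ Q eats Q ⇒ Q eats eats Q ⇒ Q eats eats eats Q ⇒ eats eats eats eats Q ⇒ eats eats eats eats Q eats ⇒ eats eats eats eats Q eats eats ⇒ eats eats eats eats eats eats eats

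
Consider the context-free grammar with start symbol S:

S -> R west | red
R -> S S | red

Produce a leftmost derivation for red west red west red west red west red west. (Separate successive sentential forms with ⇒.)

S ⇒ R west ⇒ S S west ⇒ R west S west ⇒ S S west S west ⇒ R west S west S west ⇒ S S west S west S west ⇒ R west S west S west S west ⇒ S S west S west S west S west ⇒ R west S west S west S west S west ⇒ red west S west S west S west S west ⇒ red west red west S west S west S west ⇒ red west red west red west S west S west ⇒ red west red west red west red west S west ⇒ red west red west red west red west red west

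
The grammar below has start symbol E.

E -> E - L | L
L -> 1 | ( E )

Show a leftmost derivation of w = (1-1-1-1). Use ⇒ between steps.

E ⇒ L ⇒ (E) ⇒ (E-L) ⇒ (E-L-L) ⇒ (E-L-L-L) ⇒ (L-L-L-L) ⇒ (1-L-L-L) ⇒ (1-1-L-L) ⇒ (1-1-1-L) ⇒ (1-1-1-1)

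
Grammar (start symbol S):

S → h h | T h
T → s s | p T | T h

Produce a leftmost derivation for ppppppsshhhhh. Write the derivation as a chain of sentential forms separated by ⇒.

S⇒Th⇒Thh⇒Thhh⇒pThhh⇒ppThhh⇒ppThhhh⇒pppThhhh⇒ppppThhhh⇒pppppThhhh⇒ppppppThhhh⇒ppppppThhhhh⇒ppppppsshhhhh

S ⇒ Th   [S → T h]
Th ⇒ Thh   [T → T h]
Thh ⇒ Thhh   [T → T h]
Thhh ⇒ pThhh   [T → p T]
pThhh ⇒ ppThhh   [T → p T]
ppThhh ⇒ ppThhhh   [T → T h]
ppThhhh ⇒ pppThhhh   [T → p T]
pppThhhh ⇒ ppppThhhh   [T → p T]
ppppThhhh ⇒ pppppThhhh   [T → p T]
pppppThhhh ⇒ ppppppThhhh   [T → p T]
ppppppThhhh ⇒ ppppppThhhhh   [T → T h]
ppppppThhhhh ⇒ ppppppsshhhhh   [T → s s]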